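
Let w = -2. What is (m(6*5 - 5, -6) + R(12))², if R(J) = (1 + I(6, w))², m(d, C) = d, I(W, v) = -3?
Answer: 841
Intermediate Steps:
R(J) = 4 (R(J) = (1 - 3)² = (-2)² = 4)
(m(6*5 - 5, -6) + R(12))² = ((6*5 - 5) + 4)² = ((30 - 5) + 4)² = (25 + 4)² = 29² = 841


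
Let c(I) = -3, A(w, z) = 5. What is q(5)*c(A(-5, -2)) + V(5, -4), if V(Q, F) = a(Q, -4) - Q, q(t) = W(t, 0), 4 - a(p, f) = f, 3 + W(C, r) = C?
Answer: -3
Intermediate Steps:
W(C, r) = -3 + C
a(p, f) = 4 - f
q(t) = -3 + t
V(Q, F) = 8 - Q (V(Q, F) = (4 - 1*(-4)) - Q = (4 + 4) - Q = 8 - Q)
q(5)*c(A(-5, -2)) + V(5, -4) = (-3 + 5)*(-3) + (8 - 1*5) = 2*(-3) + (8 - 5) = -6 + 3 = -3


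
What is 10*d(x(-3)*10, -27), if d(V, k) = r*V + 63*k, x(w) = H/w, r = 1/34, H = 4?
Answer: -867710/51 ≈ -17014.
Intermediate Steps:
r = 1/34 ≈ 0.029412
x(w) = 4/w
d(V, k) = 63*k + V/34 (d(V, k) = V/34 + 63*k = 63*k + V/34)
10*d(x(-3)*10, -27) = 10*(63*(-27) + ((4/(-3))*10)/34) = 10*(-1701 + ((4*(-⅓))*10)/34) = 10*(-1701 + (-4/3*10)/34) = 10*(-1701 + (1/34)*(-40/3)) = 10*(-1701 - 20/51) = 10*(-86771/51) = -867710/51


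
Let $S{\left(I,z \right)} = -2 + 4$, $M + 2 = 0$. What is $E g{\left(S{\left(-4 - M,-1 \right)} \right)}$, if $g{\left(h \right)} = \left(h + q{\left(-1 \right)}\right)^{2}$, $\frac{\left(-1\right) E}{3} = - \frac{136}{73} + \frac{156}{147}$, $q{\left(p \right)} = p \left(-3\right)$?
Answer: $\frac{215100}{3577} \approx 60.134$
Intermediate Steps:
$M = -2$ ($M = -2 + 0 = -2$)
$q{\left(p \right)} = - 3 p$
$S{\left(I,z \right)} = 2$
$E = \frac{8604}{3577}$ ($E = - 3 \left(- \frac{136}{73} + \frac{156}{147}\right) = - 3 \left(\left(-136\right) \frac{1}{73} + 156 \cdot \frac{1}{147}\right) = - 3 \left(- \frac{136}{73} + \frac{52}{49}\right) = \left(-3\right) \left(- \frac{2868}{3577}\right) = \frac{8604}{3577} \approx 2.4054$)
$g{\left(h \right)} = \left(3 + h\right)^{2}$ ($g{\left(h \right)} = \left(h - -3\right)^{2} = \left(h + 3\right)^{2} = \left(3 + h\right)^{2}$)
$E g{\left(S{\left(-4 - M,-1 \right)} \right)} = \frac{8604 \left(3 + 2\right)^{2}}{3577} = \frac{8604 \cdot 5^{2}}{3577} = \frac{8604}{3577} \cdot 25 = \frac{215100}{3577}$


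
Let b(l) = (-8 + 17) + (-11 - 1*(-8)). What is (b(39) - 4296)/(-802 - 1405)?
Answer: 4290/2207 ≈ 1.9438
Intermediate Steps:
b(l) = 6 (b(l) = 9 + (-11 + 8) = 9 - 3 = 6)
(b(39) - 4296)/(-802 - 1405) = (6 - 4296)/(-802 - 1405) = -4290/(-2207) = -4290*(-1/2207) = 4290/2207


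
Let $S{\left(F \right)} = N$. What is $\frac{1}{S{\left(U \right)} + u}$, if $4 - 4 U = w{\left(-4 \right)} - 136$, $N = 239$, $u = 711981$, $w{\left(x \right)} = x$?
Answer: $\frac{1}{712220} \approx 1.4041 \cdot 10^{-6}$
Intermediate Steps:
$U = 36$ ($U = 1 - \frac{-4 - 136}{4} = 1 - -35 = 1 + 35 = 36$)
$S{\left(F \right)} = 239$
$\frac{1}{S{\left(U \right)} + u} = \frac{1}{239 + 711981} = \frac{1}{712220}$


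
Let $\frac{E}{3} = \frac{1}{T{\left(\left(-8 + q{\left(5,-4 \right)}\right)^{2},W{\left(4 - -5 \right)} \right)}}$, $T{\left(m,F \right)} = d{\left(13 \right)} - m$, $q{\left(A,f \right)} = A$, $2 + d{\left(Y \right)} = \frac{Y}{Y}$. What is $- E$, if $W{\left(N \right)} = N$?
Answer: $\frac{3}{10} \approx 0.3$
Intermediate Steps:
$d{\left(Y \right)} = -1$ ($d{\left(Y \right)} = -2 + \frac{Y}{Y} = -2 + 1 = -1$)
$T{\left(m,F \right)} = -1 - m$
$E = - \frac{3}{10}$ ($E = \frac{3}{-1 - \left(-8 + 5\right)^{2}} = \frac{3}{-1 - \left(-3\right)^{2}} = \frac{3}{-1 - 9} = \frac{3}{-10} = 3 \left(- \frac{1}{10}\right) = - \frac{3}{10} \approx -0.3$)
$- E = \left(-1\right) \left(- \frac{3}{10}\right) = \frac{3}{10}$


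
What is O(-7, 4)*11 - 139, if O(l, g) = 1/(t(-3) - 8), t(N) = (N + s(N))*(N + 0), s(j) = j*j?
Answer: -3625/26 ≈ -139.42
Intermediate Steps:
s(j) = j²
t(N) = N*(N + N²) (t(N) = (N + N²)*(N + 0) = (N + N²)*N = N*(N + N²))
O(l, g) = -1/26 (O(l, g) = 1/((-3)²*(1 - 3) - 8) = 1/(9*(-2) - 8) = 1/(-18 - 8) = 1/(-26) = -1/26)
O(-7, 4)*11 - 139 = -1/26*11 - 139 = -11/26 - 139 = -3625/26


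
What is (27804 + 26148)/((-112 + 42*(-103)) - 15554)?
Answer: -2248/833 ≈ -2.6987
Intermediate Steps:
(27804 + 26148)/((-112 + 42*(-103)) - 15554) = 53952/((-112 - 4326) - 15554) = 53952/(-4438 - 15554) = 53952/(-19992) = 53952*(-1/19992) = -2248/833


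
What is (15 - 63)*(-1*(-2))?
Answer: -96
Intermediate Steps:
(15 - 63)*(-1*(-2)) = -48*2 = -96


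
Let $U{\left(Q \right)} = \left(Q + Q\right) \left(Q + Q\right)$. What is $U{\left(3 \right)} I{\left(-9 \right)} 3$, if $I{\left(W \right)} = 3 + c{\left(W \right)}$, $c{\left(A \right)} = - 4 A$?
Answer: $4212$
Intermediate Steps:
$I{\left(W \right)} = 3 - 4 W$
$U{\left(Q \right)} = 4 Q^{2}$ ($U{\left(Q \right)} = 2 Q 2 Q = 4 Q^{2}$)
$U{\left(3 \right)} I{\left(-9 \right)} 3 = 4 \cdot 3^{2} \left(3 - -36\right) 3 = 4 \cdot 9 \left(3 + 36\right) 3 = 36 \cdot 39 \cdot 3 = 1404 \cdot 3 = 4212$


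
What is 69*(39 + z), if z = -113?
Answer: -5106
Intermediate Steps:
69*(39 + z) = 69*(39 - 113) = 69*(-74) = -5106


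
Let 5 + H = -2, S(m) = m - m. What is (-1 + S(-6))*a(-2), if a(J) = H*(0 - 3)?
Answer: -21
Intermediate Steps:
S(m) = 0
H = -7 (H = -5 - 2 = -7)
a(J) = 21 (a(J) = -7*(0 - 3) = -7*(-3) = 21)
(-1 + S(-6))*a(-2) = (-1 + 0)*21 = -1*21 = -21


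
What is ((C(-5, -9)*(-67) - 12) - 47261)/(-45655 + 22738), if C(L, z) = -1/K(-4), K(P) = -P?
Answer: 189025/91668 ≈ 2.0621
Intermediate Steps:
C(L, z) = -1/4 (C(L, z) = -1/((-1*(-4))) = -1/4)
((C(-5, -9)*(-67) - 12) - 47261)/(-45655 + 22738) = ((-1/4*(-67) - 12) - 47261)/(-45655 + 22738) = ((67/4 - 12) - 47261)/(-22917) = (19/4 - 47261)*(-1/22917) = -189025/4*(-1/22917) = 189025/91668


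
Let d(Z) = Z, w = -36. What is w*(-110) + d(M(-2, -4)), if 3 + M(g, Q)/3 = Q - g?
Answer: 3945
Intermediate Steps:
M(g, Q) = -9 - 3*g + 3*Q (M(g, Q) = -9 + 3*(Q - g) = -9 + (-3*g + 3*Q) = -9 - 3*g + 3*Q)
w*(-110) + d(M(-2, -4)) = -36*(-110) + (-9 - 3*(-2) + 3*(-4)) = 3960 + (-9 + 6 - 12) = 3960 - 15 = 3945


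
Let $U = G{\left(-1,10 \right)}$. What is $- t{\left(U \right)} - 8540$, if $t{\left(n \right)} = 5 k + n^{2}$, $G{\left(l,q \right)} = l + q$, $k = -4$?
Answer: $-8601$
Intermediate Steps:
$U = 9$ ($U = -1 + 10 = 9$)
$t{\left(n \right)} = -20 + n^{2}$ ($t{\left(n \right)} = 5 \left(-4\right) + n^{2} = -20 + n^{2}$)
$- t{\left(U \right)} - 8540 = - (-20 + 9^{2}) - 8540 = - (-20 + 81) - 8540 = \left(-1\right) 61 - 8540 = -61 - 8540 = -8601$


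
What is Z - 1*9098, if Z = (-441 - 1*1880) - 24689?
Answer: -36108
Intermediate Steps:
Z = -27010 (Z = (-441 - 1880) - 24689 = -2321 - 24689 = -27010)
Z - 1*9098 = -27010 - 1*9098 = -27010 - 9098 = -36108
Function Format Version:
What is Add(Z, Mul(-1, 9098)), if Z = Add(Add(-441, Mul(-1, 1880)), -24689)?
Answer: -36108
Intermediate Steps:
Z = -27010 (Z = Add(Add(-441, -1880), -24689) = Add(-2321, -24689) = -27010)
Add(Z, Mul(-1, 9098)) = Add(-27010, Mul(-1, 9098)) = Add(-27010, -9098) = -36108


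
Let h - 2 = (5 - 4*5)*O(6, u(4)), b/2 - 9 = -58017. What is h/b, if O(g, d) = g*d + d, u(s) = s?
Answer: 209/58008 ≈ 0.0036030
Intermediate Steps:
b = -116016 (b = 18 + 2*(-58017) = 18 - 116034 = -116016)
O(g, d) = d + d*g (O(g, d) = d*g + d = d + d*g)
h = -418 (h = 2 + (5 - 4*5)*(4*(1 + 6)) = 2 + (5 - 20)*(4*7) = 2 - 15*28 = 2 - 420 = -418)
h/b = -418/(-116016) = -418*(-1/116016) = 209/58008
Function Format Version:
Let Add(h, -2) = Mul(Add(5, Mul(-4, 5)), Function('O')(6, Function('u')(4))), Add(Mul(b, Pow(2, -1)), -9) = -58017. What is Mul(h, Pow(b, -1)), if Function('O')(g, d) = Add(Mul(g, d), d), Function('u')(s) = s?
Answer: Rational(209, 58008) ≈ 0.0036030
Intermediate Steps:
b = -116016 (b = Add(18, Mul(2, -58017)) = Add(18, -116034) = -116016)
Function('O')(g, d) = Add(d, Mul(d, g)) (Function('O')(g, d) = Add(Mul(d, g), d) = Add(d, Mul(d, g)))
h = -418 (h = Add(2, Mul(Add(5, Mul(-4, 5)), Mul(4, Add(1, 6)))) = Add(2, Mul(Add(5, -20), Mul(4, 7))) = Add(2, Mul(-15, 28)) = Add(2, -420) = -418)
Mul(h, Pow(b, -1)) = Mul(-418, Pow(-116016, -1)) = Mul(-418, Rational(-1, 116016)) = Rational(209, 58008)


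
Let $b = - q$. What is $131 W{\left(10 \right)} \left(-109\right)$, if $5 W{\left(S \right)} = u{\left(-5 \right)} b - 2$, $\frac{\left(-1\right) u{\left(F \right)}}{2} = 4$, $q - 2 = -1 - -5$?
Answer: $- \frac{656834}{5} \approx -1.3137 \cdot 10^{5}$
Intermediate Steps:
$q = 6$ ($q = 2 - -4 = 2 + \left(-1 + 5\right) = 2 + 4 = 6$)
$u{\left(F \right)} = -8$ ($u{\left(F \right)} = \left(-2\right) 4 = -8$)
$b = -6$ ($b = \left(-1\right) 6 = -6$)
$W{\left(S \right)} = \frac{46}{5}$ ($W{\left(S \right)} = \frac{\left(-8\right) \left(-6\right) - 2}{5} = \frac{48 - 2}{5} = \frac{1}{5} \cdot 46 = \frac{46}{5}$)
$131 W{\left(10 \right)} \left(-109\right) = 131 \cdot \frac{46}{5} \left(-109\right) = \frac{6026}{5} \left(-109\right) = - \frac{656834}{5}$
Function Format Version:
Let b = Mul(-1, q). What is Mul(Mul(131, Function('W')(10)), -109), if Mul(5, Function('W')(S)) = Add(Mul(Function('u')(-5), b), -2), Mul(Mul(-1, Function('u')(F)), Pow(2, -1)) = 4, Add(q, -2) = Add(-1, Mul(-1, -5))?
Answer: Rational(-656834, 5) ≈ -1.3137e+5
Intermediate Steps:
q = 6 (q = Add(2, Add(-1, Mul(-1, -5))) = Add(2, Add(-1, 5)) = Add(2, 4) = 6)
Function('u')(F) = -8 (Function('u')(F) = Mul(-2, 4) = -8)
b = -6 (b = Mul(-1, 6) = -6)
Function('W')(S) = Rational(46, 5) (Function('W')(S) = Mul(Rational(1, 5), Add(Mul(-8, -6), -2)) = Mul(Rational(1, 5), Add(48, -2)) = Mul(Rational(1, 5), 46) = Rational(46, 5))
Mul(Mul(131, Function('W')(10)), -109) = Mul(Mul(131, Rational(46, 5)), -109) = Mul(Rational(6026, 5), -109) = Rational(-656834, 5)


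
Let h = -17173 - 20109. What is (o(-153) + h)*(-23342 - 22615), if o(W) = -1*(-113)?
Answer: 1708175733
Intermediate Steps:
o(W) = 113
h = -37282
(o(-153) + h)*(-23342 - 22615) = (113 - 37282)*(-23342 - 22615) = -37169*(-45957) = 1708175733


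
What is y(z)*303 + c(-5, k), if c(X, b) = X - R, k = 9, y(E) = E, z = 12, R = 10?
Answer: 3621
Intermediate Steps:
c(X, b) = -10 + X (c(X, b) = X - 1*10 = X - 10 = -10 + X)
y(z)*303 + c(-5, k) = 12*303 + (-10 - 5) = 3636 - 15 = 3621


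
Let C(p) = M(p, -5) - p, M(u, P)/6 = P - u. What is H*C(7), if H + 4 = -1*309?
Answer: 24727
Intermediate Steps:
M(u, P) = -6*u + 6*P (M(u, P) = 6*(P - u) = -6*u + 6*P)
C(p) = -30 - 7*p (C(p) = (-6*p + 6*(-5)) - p = (-6*p - 30) - p = (-30 - 6*p) - p = -30 - 7*p)
H = -313 (H = -4 - 1*309 = -4 - 309 = -313)
H*C(7) = -313*(-30 - 7*7) = -313*(-30 - 49) = -313*(-79) = 24727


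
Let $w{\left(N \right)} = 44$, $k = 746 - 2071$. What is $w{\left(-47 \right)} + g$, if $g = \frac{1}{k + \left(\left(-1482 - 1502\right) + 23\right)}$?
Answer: $\frac{188583}{4286} \approx 44.0$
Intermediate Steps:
$k = -1325$
$g = - \frac{1}{4286}$ ($g = \frac{1}{-1325 + \left(\left(-1482 - 1502\right) + 23\right)} = \frac{1}{-1325 + \left(-2984 + 23\right)} = \frac{1}{-1325 - 2961} = \frac{1}{-4286} = - \frac{1}{4286} \approx -0.00023332$)
$w{\left(-47 \right)} + g = 44 - \frac{1}{4286} = \frac{188583}{4286}$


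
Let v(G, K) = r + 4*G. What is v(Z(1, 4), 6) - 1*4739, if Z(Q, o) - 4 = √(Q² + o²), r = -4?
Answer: -4727 + 4*√17 ≈ -4710.5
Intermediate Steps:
Z(Q, o) = 4 + √(Q² + o²)
v(G, K) = -4 + 4*G
v(Z(1, 4), 6) - 1*4739 = (-4 + 4*(4 + √(1² + 4²))) - 1*4739 = (-4 + 4*(4 + √(1 + 16))) - 4739 = (-4 + 4*(4 + √17)) - 4739 = (-4 + (16 + 4*√17)) - 4739 = (12 + 4*√17) - 4739 = -4727 + 4*√17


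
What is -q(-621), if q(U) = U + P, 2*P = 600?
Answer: 321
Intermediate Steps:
P = 300 (P = (1/2)*600 = 300)
q(U) = 300 + U (q(U) = U + 300 = 300 + U)
-q(-621) = -(300 - 621) = -1*(-321) = 321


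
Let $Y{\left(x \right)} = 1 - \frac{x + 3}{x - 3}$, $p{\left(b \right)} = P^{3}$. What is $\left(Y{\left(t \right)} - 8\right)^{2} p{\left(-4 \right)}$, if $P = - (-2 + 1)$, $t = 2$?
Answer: $4$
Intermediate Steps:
$P = 1$ ($P = \left(-1\right) \left(-1\right) = 1$)
$p{\left(b \right)} = 1$ ($p{\left(b \right)} = 1^{3} = 1$)
$Y{\left(x \right)} = 1 - \frac{3 + x}{-3 + x}$
$\left(Y{\left(t \right)} - 8\right)^{2} p{\left(-4 \right)} = \left(- \frac{6}{-3 + 2} - 8\right)^{2} \cdot 1 = \left(- \frac{6}{-1} - 8\right)^{2} \cdot 1 = \left(\left(-6\right) \left(-1\right) - 8\right)^{2} \cdot 1 = \left(6 - 8\right)^{2} \cdot 1 = \left(-2\right)^{2} \cdot 1 = 4 \cdot 1 = 4$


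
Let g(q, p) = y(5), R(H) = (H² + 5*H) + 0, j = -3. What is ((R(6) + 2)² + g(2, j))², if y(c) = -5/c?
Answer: 21372129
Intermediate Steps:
R(H) = H² + 5*H
g(q, p) = -1 (g(q, p) = -5/5 = -5*⅕ = -1)
((R(6) + 2)² + g(2, j))² = ((6*(5 + 6) + 2)² - 1)² = ((6*11 + 2)² - 1)² = ((66 + 2)² - 1)² = (68² - 1)² = (4624 - 1)² = 4623² = 21372129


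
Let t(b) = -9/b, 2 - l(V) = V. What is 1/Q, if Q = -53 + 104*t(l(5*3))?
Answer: 1/19 ≈ 0.052632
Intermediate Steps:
l(V) = 2 - V
Q = 19 (Q = -53 + 104*(-9/(2 - 5*3)) = -53 + 104*(-9/(2 - 1*15)) = -53 + 104*(-9/(2 - 15)) = -53 + 104*(-9/(-13)) = -53 + 104*(-9*(-1/13)) = -53 + 104*(9/13) = -53 + 72 = 19)
1/Q = 1/19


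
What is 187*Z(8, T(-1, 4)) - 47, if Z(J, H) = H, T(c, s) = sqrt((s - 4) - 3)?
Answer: -47 + 187*I*sqrt(3) ≈ -47.0 + 323.89*I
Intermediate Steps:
T(c, s) = sqrt(-7 + s) (T(c, s) = sqrt((-4 + s) - 3) = sqrt(-7 + s))
187*Z(8, T(-1, 4)) - 47 = 187*sqrt(-7 + 4) - 47 = 187*sqrt(-3) - 47 = 187*(I*sqrt(3)) - 47 = 187*I*sqrt(3) - 47 = -47 + 187*I*sqrt(3)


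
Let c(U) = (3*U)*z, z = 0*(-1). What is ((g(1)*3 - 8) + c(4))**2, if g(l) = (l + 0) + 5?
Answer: 100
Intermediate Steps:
g(l) = 5 + l (g(l) = l + 5 = 5 + l)
z = 0
c(U) = 0 (c(U) = (3*U)*0 = 0)
((g(1)*3 - 8) + c(4))**2 = (((5 + 1)*3 - 8) + 0)**2 = ((6*3 - 8) + 0)**2 = ((18 - 8) + 0)**2 = (10 + 0)**2 = 10**2 = 100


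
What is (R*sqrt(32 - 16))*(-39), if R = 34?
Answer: -5304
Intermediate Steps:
(R*sqrt(32 - 16))*(-39) = (34*sqrt(32 - 16))*(-39) = (34*sqrt(16))*(-39) = (34*4)*(-39) = 136*(-39) = -5304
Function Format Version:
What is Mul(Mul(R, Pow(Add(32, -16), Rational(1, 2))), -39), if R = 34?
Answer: -5304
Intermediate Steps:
Mul(Mul(R, Pow(Add(32, -16), Rational(1, 2))), -39) = Mul(Mul(34, Pow(Add(32, -16), Rational(1, 2))), -39) = Mul(Mul(34, Pow(16, Rational(1, 2))), -39) = Mul(Mul(34, 4), -39) = Mul(136, -39) = -5304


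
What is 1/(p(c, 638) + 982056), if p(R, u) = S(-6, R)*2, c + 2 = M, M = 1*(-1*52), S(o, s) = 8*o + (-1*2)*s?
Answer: 1/982176 ≈ 1.0181e-6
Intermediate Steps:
S(o, s) = -2*s + 8*o (S(o, s) = 8*o - 2*s = -2*s + 8*o)
M = -52 (M = 1*(-52) = -52)
c = -54 (c = -2 - 52 = -54)
p(R, u) = -96 - 4*R (p(R, u) = (-2*R + 8*(-6))*2 = (-2*R - 48)*2 = (-48 - 2*R)*2 = -96 - 4*R)
1/(p(c, 638) + 982056) = 1/((-96 - 4*(-54)) + 982056) = 1/((-96 + 216) + 982056) = 1/(120 + 982056) = 1/982176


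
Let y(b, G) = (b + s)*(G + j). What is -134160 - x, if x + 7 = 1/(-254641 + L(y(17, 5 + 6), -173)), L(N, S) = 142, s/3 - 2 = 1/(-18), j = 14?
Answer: -34141804346/254499 ≈ -1.3415e+5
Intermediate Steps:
s = 35/6 (s = 6 + 3/(-18) = 6 + 3*(-1/18) = 6 - ⅙ = 35/6 ≈ 5.8333)
y(b, G) = (14 + G)*(35/6 + b) (y(b, G) = (b + 35/6)*(G + 14) = (35/6 + b)*(14 + G) = (14 + G)*(35/6 + b))
x = -1781494/254499 (x = -7 + 1/(-254641 + 142) = -7 + 1/(-254499) = -7 - 1/254499 = -1781494/254499 ≈ -7.0000)
-134160 - x = -134160 - 1*(-1781494/254499) = -134160 + 1781494/254499 = -34141804346/254499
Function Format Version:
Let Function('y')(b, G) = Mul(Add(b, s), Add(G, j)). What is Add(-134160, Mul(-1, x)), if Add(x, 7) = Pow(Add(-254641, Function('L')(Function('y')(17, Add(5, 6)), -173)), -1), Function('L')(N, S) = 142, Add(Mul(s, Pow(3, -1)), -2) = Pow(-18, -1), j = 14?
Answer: Rational(-34141804346, 254499) ≈ -1.3415e+5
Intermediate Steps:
s = Rational(35, 6) (s = Add(6, Mul(3, Pow(-18, -1))) = Add(6, Mul(3, Rational(-1, 18))) = Add(6, Rational(-1, 6)) = Rational(35, 6) ≈ 5.8333)
Function('y')(b, G) = Mul(Add(14, G), Add(Rational(35, 6), b)) (Function('y')(b, G) = Mul(Add(b, Rational(35, 6)), Add(G, 14)) = Mul(Add(Rational(35, 6), b), Add(14, G)) = Mul(Add(14, G), Add(Rational(35, 6), b)))
x = Rational(-1781494, 254499) (x = Add(-7, Pow(Add(-254641, 142), -1)) = Add(-7, Pow(-254499, -1)) = Add(-7, Rational(-1, 254499)) = Rational(-1781494, 254499) ≈ -7.0000)
Add(-134160, Mul(-1, x)) = Add(-134160, Mul(-1, Rational(-1781494, 254499))) = Add(-134160, Rational(1781494, 254499)) = Rational(-34141804346, 254499)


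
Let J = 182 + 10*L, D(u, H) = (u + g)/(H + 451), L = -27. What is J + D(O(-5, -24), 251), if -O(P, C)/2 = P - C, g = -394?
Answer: -1152/13 ≈ -88.615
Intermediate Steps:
O(P, C) = -2*P + 2*C (O(P, C) = -2*(P - C) = -2*P + 2*C)
D(u, H) = (-394 + u)/(451 + H) (D(u, H) = (u - 394)/(H + 451) = (-394 + u)/(451 + H))
J = -88 (J = 182 + 10*(-27) = 182 - 270 = -88)
J + D(O(-5, -24), 251) = -88 + (-394 + (-2*(-5) + 2*(-24)))/(451 + 251) = -88 + (-394 + (10 - 48))/702 = -88 + (-394 - 38)/702 = -88 + (1/702)*(-432) = -88 - 8/13 = -1152/13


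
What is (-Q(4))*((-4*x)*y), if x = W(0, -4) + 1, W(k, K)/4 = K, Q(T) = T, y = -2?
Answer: 480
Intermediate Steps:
W(k, K) = 4*K
x = -15 (x = 4*(-4) + 1 = -16 + 1 = -15)
(-Q(4))*((-4*x)*y) = (-1*4)*(-4*(-15)*(-2)) = -240*(-2) = -4*(-120) = 480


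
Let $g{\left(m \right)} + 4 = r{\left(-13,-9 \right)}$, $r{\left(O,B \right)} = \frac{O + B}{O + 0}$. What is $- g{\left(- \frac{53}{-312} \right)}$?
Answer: $\frac{30}{13} \approx 2.3077$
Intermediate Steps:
$r{\left(O,B \right)} = \frac{B + O}{O}$
$g{\left(m \right)} = - \frac{30}{13}$ ($g{\left(m \right)} = -4 + \frac{-9 - 13}{-13} = -4 - - \frac{22}{13} = -4 + \frac{22}{13} = - \frac{30}{13}$)
$- g{\left(- \frac{53}{-312} \right)} = \left(-1\right) \left(- \frac{30}{13}\right) = \frac{30}{13}$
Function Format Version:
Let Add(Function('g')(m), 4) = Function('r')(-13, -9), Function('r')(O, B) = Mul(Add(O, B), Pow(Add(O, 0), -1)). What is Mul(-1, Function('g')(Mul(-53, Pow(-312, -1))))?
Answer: Rational(30, 13) ≈ 2.3077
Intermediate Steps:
Function('r')(O, B) = Mul(Pow(O, -1), Add(B, O)) (Function('r')(O, B) = Mul(Add(B, O), Pow(O, -1)) = Mul(Pow(O, -1), Add(B, O)))
Function('g')(m) = Rational(-30, 13) (Function('g')(m) = Add(-4, Mul(Pow(-13, -1), Add(-9, -13))) = Add(-4, Mul(Rational(-1, 13), -22)) = Add(-4, Rational(22, 13)) = Rational(-30, 13))
Mul(-1, Function('g')(Mul(-53, Pow(-312, -1)))) = Mul(-1, Rational(-30, 13)) = Rational(30, 13)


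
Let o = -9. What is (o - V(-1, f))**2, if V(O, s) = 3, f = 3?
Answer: 144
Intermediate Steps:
(o - V(-1, f))**2 = (-9 - 1*3)**2 = (-9 - 3)**2 = (-12)**2 = 144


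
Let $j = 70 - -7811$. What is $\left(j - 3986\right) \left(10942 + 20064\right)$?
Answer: $120768370$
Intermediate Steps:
$j = 7881$ ($j = 70 + 7811 = 7881$)
$\left(j - 3986\right) \left(10942 + 20064\right) = \left(7881 - 3986\right) \left(10942 + 20064\right) = 3895 \cdot 31006 = 120768370$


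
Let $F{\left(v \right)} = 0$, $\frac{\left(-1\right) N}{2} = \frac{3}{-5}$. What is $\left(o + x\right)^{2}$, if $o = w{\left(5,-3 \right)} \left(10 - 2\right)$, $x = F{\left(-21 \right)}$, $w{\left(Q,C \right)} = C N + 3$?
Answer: $\frac{576}{25} \approx 23.04$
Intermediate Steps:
$N = \frac{6}{5}$ ($N = - 2 \frac{3}{-5} = - 2 \cdot 3 \left(- \frac{1}{5}\right) = \left(-2\right) \left(- \frac{3}{5}\right) = \frac{6}{5} \approx 1.2$)
$w{\left(Q,C \right)} = 3 + \frac{6 C}{5}$ ($w{\left(Q,C \right)} = C \frac{6}{5} + 3 = \frac{6 C}{5} + 3 = 3 + \frac{6 C}{5}$)
$x = 0$
$o = - \frac{24}{5}$ ($o = \left(3 + \frac{6}{5} \left(-3\right)\right) \left(10 - 2\right) = \left(3 - \frac{18}{5}\right) 8 = \left(- \frac{3}{5}\right) 8 = - \frac{24}{5} \approx -4.8$)
$\left(o + x\right)^{2} = \left(- \frac{24}{5} + 0\right)^{2} = \left(- \frac{24}{5}\right)^{2} = \frac{576}{25}$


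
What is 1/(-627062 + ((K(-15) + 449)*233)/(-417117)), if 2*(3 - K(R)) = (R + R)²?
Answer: -417117/261558220720 ≈ -1.5947e-6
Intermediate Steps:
K(R) = 3 - 2*R² (K(R) = 3 - (R + R)²/2 = 3 - 4*R²/2 = 3 - 2*R²)
1/(-627062 + ((K(-15) + 449)*233)/(-417117)) = 1/(-627062 + (((3 - 2*(-15)²) + 449)*233)/(-417117)) = 1/(-627062 + (((3 - 2*225) + 449)*233)*(-1/417117)) = 1/(-627062 + (((3 - 450) + 449)*233)*(-1/417117)) = 1/(-627062 + ((-447 + 449)*233)*(-1/417117)) = 1/(-627062 + (2*233)*(-1/417117)) = 1/(-627062 + 466*(-1/417117)) = 1/(-627062 - 466/417117) = 1/(-261558220720/417117) = -417117/261558220720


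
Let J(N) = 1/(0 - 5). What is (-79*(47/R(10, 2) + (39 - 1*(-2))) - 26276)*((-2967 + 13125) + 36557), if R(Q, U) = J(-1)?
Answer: -511529250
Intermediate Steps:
J(N) = -⅕ (J(N) = 1/(-5) = -⅕)
R(Q, U) = -⅕
(-79*(47/R(10, 2) + (39 - 1*(-2))) - 26276)*((-2967 + 13125) + 36557) = (-79*(47/(-⅕) + (39 - 1*(-2))) - 26276)*((-2967 + 13125) + 36557) = (-79*(47*(-5) + (39 + 2)) - 26276)*(10158 + 36557) = (-79*(-235 + 41) - 26276)*46715 = (-79*(-194) - 26276)*46715 = (15326 - 26276)*46715 = -10950*46715 = -511529250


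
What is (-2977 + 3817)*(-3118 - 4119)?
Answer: -6079080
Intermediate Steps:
(-2977 + 3817)*(-3118 - 4119) = 840*(-7237) = -6079080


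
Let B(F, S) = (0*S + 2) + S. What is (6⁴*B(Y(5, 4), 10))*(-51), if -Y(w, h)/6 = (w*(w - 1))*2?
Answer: -793152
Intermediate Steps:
Y(w, h) = -12*w*(-1 + w) (Y(w, h) = -6*w*(w - 1)*2 = -6*w*(-1 + w)*2 = -12*w*(-1 + w))
B(F, S) = 2 + S (B(F, S) = (0 + 2) + S = 2 + S)
(6⁴*B(Y(5, 4), 10))*(-51) = (6⁴*(2 + 10))*(-51) = (1296*12)*(-51) = 15552*(-51) = -793152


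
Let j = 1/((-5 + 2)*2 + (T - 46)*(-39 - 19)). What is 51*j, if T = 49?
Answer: -17/60 ≈ -0.28333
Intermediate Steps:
j = -1/180 (j = 1/((-5 + 2)*2 + (49 - 46)*(-39 - 19)) = 1/(-3*2 + 3*(-58)) = 1/(-6 - 174) = 1/(-180) = -1/180 ≈ -0.0055556)
51*j = 51*(-1/180) = -17/60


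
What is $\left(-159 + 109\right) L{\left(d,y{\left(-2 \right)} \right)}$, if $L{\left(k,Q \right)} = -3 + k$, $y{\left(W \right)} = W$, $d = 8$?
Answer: $-250$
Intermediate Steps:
$\left(-159 + 109\right) L{\left(d,y{\left(-2 \right)} \right)} = \left(-159 + 109\right) \left(-3 + 8\right) = \left(-50\right) 5 = -250$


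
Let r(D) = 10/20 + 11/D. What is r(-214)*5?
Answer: 240/107 ≈ 2.2430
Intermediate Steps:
r(D) = 1/2 + 11/D (r(D) = 10*(1/20) + 11/D = 1/2 + 11/D)
r(-214)*5 = ((1/2)*(22 - 214)/(-214))*5 = ((1/2)*(-1/214)*(-192))*5 = (48/107)*5 = 240/107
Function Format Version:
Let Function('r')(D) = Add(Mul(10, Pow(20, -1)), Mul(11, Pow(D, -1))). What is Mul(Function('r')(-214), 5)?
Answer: Rational(240, 107) ≈ 2.2430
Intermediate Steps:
Function('r')(D) = Add(Rational(1, 2), Mul(11, Pow(D, -1))) (Function('r')(D) = Add(Mul(10, Rational(1, 20)), Mul(11, Pow(D, -1))) = Add(Rational(1, 2), Mul(11, Pow(D, -1))))
Mul(Function('r')(-214), 5) = Mul(Mul(Rational(1, 2), Pow(-214, -1), Add(22, -214)), 5) = Mul(Mul(Rational(1, 2), Rational(-1, 214), -192), 5) = Mul(Rational(48, 107), 5) = Rational(240, 107)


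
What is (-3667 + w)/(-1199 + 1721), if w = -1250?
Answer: -1639/174 ≈ -9.4195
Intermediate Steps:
(-3667 + w)/(-1199 + 1721) = (-3667 - 1250)/(-1199 + 1721) = -4917/522 = -4917*1/522 = -1639/174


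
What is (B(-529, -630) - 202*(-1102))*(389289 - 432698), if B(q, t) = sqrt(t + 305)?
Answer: -9663017036 - 217045*I*sqrt(13) ≈ -9.663e+9 - 7.8257e+5*I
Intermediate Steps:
B(q, t) = sqrt(305 + t)
(B(-529, -630) - 202*(-1102))*(389289 - 432698) = (sqrt(305 - 630) - 202*(-1102))*(389289 - 432698) = (sqrt(-325) + 222604)*(-43409) = (5*I*sqrt(13) + 222604)*(-43409) = (222604 + 5*I*sqrt(13))*(-43409) = -9663017036 - 217045*I*sqrt(13)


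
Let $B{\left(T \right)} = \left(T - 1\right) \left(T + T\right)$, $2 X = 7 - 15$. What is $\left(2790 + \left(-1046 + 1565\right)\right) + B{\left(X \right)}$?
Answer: $3349$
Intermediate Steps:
$X = -4$ ($X = \frac{7 - 15}{2} = \frac{1}{2} \left(-8\right) = -4$)
$B{\left(T \right)} = 2 T \left(-1 + T\right)$ ($B{\left(T \right)} = \left(-1 + T\right) 2 T = 2 T \left(-1 + T\right)$)
$\left(2790 + \left(-1046 + 1565\right)\right) + B{\left(X \right)} = \left(2790 + \left(-1046 + 1565\right)\right) + 2 \left(-4\right) \left(-1 - 4\right) = \left(2790 + 519\right) + 2 \left(-4\right) \left(-5\right) = 3309 + 40 = 3349$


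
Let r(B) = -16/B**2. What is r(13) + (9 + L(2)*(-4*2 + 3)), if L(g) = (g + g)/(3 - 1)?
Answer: -185/169 ≈ -1.0947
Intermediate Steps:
L(g) = g (L(g) = (2*g)/2 = (2*g)*(1/2) = g)
r(B) = -16/B**2
r(13) + (9 + L(2)*(-4*2 + 3)) = -16/13**2 + (9 + 2*(-4*2 + 3)) = -16*1/169 + (9 + 2*(-8 + 3)) = -16/169 + (9 + 2*(-5)) = -16/169 + (9 - 10) = -16/169 - 1 = -185/169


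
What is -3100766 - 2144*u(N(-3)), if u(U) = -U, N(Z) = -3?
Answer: -3107198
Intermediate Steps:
-3100766 - 2144*u(N(-3)) = -3100766 - 2144*(-1*(-3)) = -3100766 - 2144*3 = -3100766 - 1*6432 = -3100766 - 6432 = -3107198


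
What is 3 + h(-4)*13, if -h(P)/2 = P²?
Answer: -413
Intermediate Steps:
h(P) = -2*P²
3 + h(-4)*13 = 3 - 2*(-4)²*13 = 3 - 2*16*13 = 3 - 32*13 = 3 - 416 = -413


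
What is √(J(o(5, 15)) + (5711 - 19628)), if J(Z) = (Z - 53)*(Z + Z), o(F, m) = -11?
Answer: I*√12509 ≈ 111.84*I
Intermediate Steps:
J(Z) = 2*Z*(-53 + Z) (J(Z) = (-53 + Z)*(2*Z) = 2*Z*(-53 + Z))
√(J(o(5, 15)) + (5711 - 19628)) = √(2*(-11)*(-53 - 11) + (5711 - 19628)) = √(2*(-11)*(-64) - 13917) = √(1408 - 13917) = √(-12509) = I*√12509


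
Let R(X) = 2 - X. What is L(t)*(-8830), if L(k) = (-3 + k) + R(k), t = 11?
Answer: 8830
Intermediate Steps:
L(k) = -1 (L(k) = (-3 + k) + (2 - k) = -1)
L(t)*(-8830) = -1*(-8830) = 8830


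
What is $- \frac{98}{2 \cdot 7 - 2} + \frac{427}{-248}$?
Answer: $- \frac{7357}{744} \approx -9.8884$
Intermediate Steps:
$- \frac{98}{2 \cdot 7 - 2} + \frac{427}{-248} = - \frac{98}{14 - 2} + 427 \left(- \frac{1}{248}\right) = - \frac{98}{12} - \frac{427}{248} = \left(-98\right) \frac{1}{12} - \frac{427}{248} = - \frac{49}{6} - \frac{427}{248} = - \frac{7357}{744}$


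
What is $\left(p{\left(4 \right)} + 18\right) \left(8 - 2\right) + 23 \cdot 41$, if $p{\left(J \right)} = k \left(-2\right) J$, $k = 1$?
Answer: $1003$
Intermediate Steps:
$p{\left(J \right)} = - 2 J$ ($p{\left(J \right)} = 1 \left(-2\right) J = - 2 J$)
$\left(p{\left(4 \right)} + 18\right) \left(8 - 2\right) + 23 \cdot 41 = \left(\left(-2\right) 4 + 18\right) \left(8 - 2\right) + 23 \cdot 41 = \left(-8 + 18\right) 6 + 943 = 10 \cdot 6 + 943 = 60 + 943 = 1003$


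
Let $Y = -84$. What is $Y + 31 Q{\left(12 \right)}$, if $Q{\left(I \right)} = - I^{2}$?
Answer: $-4548$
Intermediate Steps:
$Y + 31 Q{\left(12 \right)} = -84 + 31 \left(- 12^{2}\right) = -84 + 31 \left(\left(-1\right) 144\right) = -84 + 31 \left(-144\right) = -84 - 4464 = -4548$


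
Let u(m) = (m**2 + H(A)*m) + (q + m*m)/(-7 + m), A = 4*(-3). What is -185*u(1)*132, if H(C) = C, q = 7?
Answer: 301180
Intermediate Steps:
A = -12
u(m) = m**2 - 12*m + (7 + m**2)/(-7 + m) (u(m) = (m**2 - 12*m) + (7 + m*m)/(-7 + m) = (m**2 - 12*m) + (7 + m**2)/(-7 + m) = m**2 - 12*m + (7 + m**2)/(-7 + m))
-185*u(1)*132 = -185*(7 + 1**3 - 18*1**2 + 84*1)/(-7 + 1)*132 = -185*(7 + 1 - 18*1 + 84)/(-6)*132 = -(-185)*(7 + 1 - 18 + 84)/6*132 = -(-185)*74/6*132 = -185*(-37/3)*132 = (6845/3)*132 = 301180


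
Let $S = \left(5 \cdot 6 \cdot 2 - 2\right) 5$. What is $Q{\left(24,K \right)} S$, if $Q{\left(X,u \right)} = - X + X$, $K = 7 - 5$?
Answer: $0$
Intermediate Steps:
$K = 2$ ($K = 7 - 5 = 2$)
$Q{\left(X,u \right)} = 0$
$S = 290$ ($S = \left(30 \cdot 2 - 2\right) 5 = \left(60 - 2\right) 5 = 58 \cdot 5 = 290$)
$Q{\left(24,K \right)} S = 0 \cdot 290 = 0$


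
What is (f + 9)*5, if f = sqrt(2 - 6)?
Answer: 45 + 10*I ≈ 45.0 + 10.0*I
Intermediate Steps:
f = 2*I (f = sqrt(-4) = 2*I ≈ 2.0*I)
(f + 9)*5 = (2*I + 9)*5 = (9 + 2*I)*5 = 45 + 10*I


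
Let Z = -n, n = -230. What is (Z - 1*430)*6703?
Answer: -1340600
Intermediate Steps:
Z = 230 (Z = -1*(-230) = 230)
(Z - 1*430)*6703 = (230 - 1*430)*6703 = (230 - 430)*6703 = -200*6703 = -1340600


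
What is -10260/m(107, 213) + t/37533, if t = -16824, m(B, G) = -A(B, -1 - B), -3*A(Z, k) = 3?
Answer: -128368468/12511 ≈ -10260.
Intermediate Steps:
A(Z, k) = -1 (A(Z, k) = -⅓*3 = -1)
m(B, G) = 1 (m(B, G) = -1*(-1) = 1)
-10260/m(107, 213) + t/37533 = -10260/1 - 16824/37533 = -10260*1 - 16824*1/37533 = -10260 - 5608/12511 = -128368468/12511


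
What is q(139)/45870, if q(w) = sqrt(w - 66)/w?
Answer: sqrt(73)/6375930 ≈ 1.3400e-6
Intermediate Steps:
q(w) = sqrt(-66 + w)/w
q(139)/45870 = (sqrt(-66 + 139)/139)/45870 = (sqrt(73)/139)*(1/45870) = sqrt(73)/6375930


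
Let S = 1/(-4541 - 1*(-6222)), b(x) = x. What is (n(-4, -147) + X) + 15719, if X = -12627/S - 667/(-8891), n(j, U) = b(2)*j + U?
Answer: -188581870226/8891 ≈ -2.1210e+7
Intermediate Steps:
S = 1/1681 (S = 1/(-4541 + 6222) = 1/1681 ≈ 0.00059488)
n(j, U) = U + 2*j (n(j, U) = 2*j + U = U + 2*j)
X = -188720249750/8891 (X = -12627/1/1681 - 667/(-8891) = -12627*1681 - 667*(-1/8891) = -21225987 + 667/8891 = -188720249750/8891 ≈ -2.1226e+7)
(n(-4, -147) + X) + 15719 = ((-147 + 2*(-4)) - 188720249750/8891) + 15719 = ((-147 - 8) - 188720249750/8891) + 15719 = (-155 - 188720249750/8891) + 15719 = -188721627855/8891 + 15719 = -188581870226/8891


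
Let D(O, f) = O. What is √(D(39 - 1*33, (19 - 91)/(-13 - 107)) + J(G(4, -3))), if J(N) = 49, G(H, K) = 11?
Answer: √55 ≈ 7.4162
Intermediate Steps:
√(D(39 - 1*33, (19 - 91)/(-13 - 107)) + J(G(4, -3))) = √((39 - 1*33) + 49) = √((39 - 33) + 49) = √(6 + 49) = √55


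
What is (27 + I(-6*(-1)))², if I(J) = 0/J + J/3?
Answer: 841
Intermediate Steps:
I(J) = J/3 (I(J) = 0 + J*(⅓) = 0 + J/3 = J/3)
(27 + I(-6*(-1)))² = (27 + (-6*(-1))/3)² = (27 + (⅓)*6)² = (27 + 2)² = 29² = 841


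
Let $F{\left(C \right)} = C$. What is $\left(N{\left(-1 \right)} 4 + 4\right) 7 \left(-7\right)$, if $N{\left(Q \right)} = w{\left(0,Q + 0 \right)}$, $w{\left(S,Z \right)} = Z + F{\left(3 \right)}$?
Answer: $-588$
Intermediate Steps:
$w{\left(S,Z \right)} = 3 + Z$ ($w{\left(S,Z \right)} = Z + 3 = 3 + Z$)
$N{\left(Q \right)} = 3 + Q$ ($N{\left(Q \right)} = 3 + \left(Q + 0\right) = 3 + Q$)
$\left(N{\left(-1 \right)} 4 + 4\right) 7 \left(-7\right) = \left(\left(3 - 1\right) 4 + 4\right) 7 \left(-7\right) = \left(2 \cdot 4 + 4\right) 7 \left(-7\right) = \left(8 + 4\right) 7 \left(-7\right) = 12 \cdot 7 \left(-7\right) = 84 \left(-7\right) = -588$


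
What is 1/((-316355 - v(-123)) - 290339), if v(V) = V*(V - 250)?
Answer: -1/652573 ≈ -1.5324e-6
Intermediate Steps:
v(V) = V*(-250 + V)
1/((-316355 - v(-123)) - 290339) = 1/((-316355 - (-123)*(-250 - 123)) - 290339) = 1/((-316355 - (-123)*(-373)) - 290339) = 1/((-316355 - 1*45879) - 290339) = 1/((-316355 - 45879) - 290339) = 1/(-362234 - 290339) = 1/(-652573) = -1/652573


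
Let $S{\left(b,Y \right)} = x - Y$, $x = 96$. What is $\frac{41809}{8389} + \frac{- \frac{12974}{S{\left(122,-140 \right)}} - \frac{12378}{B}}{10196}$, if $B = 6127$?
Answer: $\frac{307852090853887}{61840060932584} \approx 4.9782$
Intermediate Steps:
$S{\left(b,Y \right)} = 96 - Y$
$\frac{41809}{8389} + \frac{- \frac{12974}{S{\left(122,-140 \right)}} - \frac{12378}{B}}{10196} = \frac{41809}{8389} + \frac{- \frac{12974}{96 - -140} - \frac{12378}{6127}}{10196} = 41809 \cdot \frac{1}{8389} + \left(- \frac{12974}{96 + 140} - \frac{12378}{6127}\right) \frac{1}{10196} = \frac{41809}{8389} + \left(- \frac{12974}{236} - \frac{12378}{6127}\right) \frac{1}{10196} = \frac{41809}{8389} + \left(\left(-12974\right) \frac{1}{236} - \frac{12378}{6127}\right) \frac{1}{10196} = \frac{41809}{8389} + \left(- \frac{6487}{118} - \frac{12378}{6127}\right) \frac{1}{10196} = \frac{41809}{8389} - \frac{41206453}{7371565256} = \frac{307852090853887}{61840060932584}$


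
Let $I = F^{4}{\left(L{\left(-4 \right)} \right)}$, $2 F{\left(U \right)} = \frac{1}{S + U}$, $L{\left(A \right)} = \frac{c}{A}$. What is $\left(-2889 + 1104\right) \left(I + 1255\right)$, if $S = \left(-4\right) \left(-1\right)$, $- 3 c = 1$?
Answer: $- \frac{1844880770505}{823543} \approx -2.2402 \cdot 10^{6}$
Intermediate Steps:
$c = - \frac{1}{3}$ ($c = \left(- \frac{1}{3}\right) 1 = - \frac{1}{3} \approx -0.33333$)
$S = 4$
$L{\left(A \right)} = - \frac{1}{3 A}$
$F{\left(U \right)} = \frac{1}{2 \left(4 + U\right)}$
$I = \frac{1296}{5764801}$ ($I = \left(\frac{1}{2 \left(4 - \frac{1}{3 \left(-4\right)}\right)}\right)^{4} = \left(\frac{1}{2 \left(4 - - \frac{1}{12}\right)}\right)^{4} = \left(\frac{1}{2 \left(4 + \frac{1}{12}\right)}\right)^{4} = \left(\frac{1}{2 \cdot \frac{49}{12}}\right)^{4} = \left(\frac{1}{2} \cdot \frac{12}{49}\right)^{4} = \left(\frac{6}{49}\right)^{4} = \frac{1296}{5764801} \approx 0.00022481$)
$\left(-2889 + 1104\right) \left(I + 1255\right) = \left(-2889 + 1104\right) \left(\frac{1296}{5764801} + 1255\right) = \left(-1785\right) \frac{7234826551}{5764801} = - \frac{1844880770505}{823543}$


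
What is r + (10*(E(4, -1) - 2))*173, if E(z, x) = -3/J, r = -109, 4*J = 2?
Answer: -13949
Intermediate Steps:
J = ½ (J = (¼)*2 = ½ ≈ 0.50000)
E(z, x) = -6 (E(z, x) = -3/½ = -3*2 = -6)
r + (10*(E(4, -1) - 2))*173 = -109 + (10*(-6 - 2))*173 = -109 + (10*(-8))*173 = -109 - 80*173 = -109 - 13840 = -13949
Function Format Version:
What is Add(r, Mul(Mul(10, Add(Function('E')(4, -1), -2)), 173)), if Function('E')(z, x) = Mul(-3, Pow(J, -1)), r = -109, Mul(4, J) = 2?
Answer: -13949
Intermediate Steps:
J = Rational(1, 2) (J = Mul(Rational(1, 4), 2) = Rational(1, 2) ≈ 0.50000)
Function('E')(z, x) = -6 (Function('E')(z, x) = Mul(-3, Pow(Rational(1, 2), -1)) = Mul(-3, 2) = -6)
Add(r, Mul(Mul(10, Add(Function('E')(4, -1), -2)), 173)) = Add(-109, Mul(Mul(10, Add(-6, -2)), 173)) = Add(-109, Mul(Mul(10, -8), 173)) = Add(-109, Mul(-80, 173)) = Add(-109, -13840) = -13949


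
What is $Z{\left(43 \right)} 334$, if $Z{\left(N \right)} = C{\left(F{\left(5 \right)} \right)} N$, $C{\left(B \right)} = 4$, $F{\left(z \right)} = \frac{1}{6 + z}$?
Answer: $57448$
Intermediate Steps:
$Z{\left(N \right)} = 4 N$
$Z{\left(43 \right)} 334 = 4 \cdot 43 \cdot 334 = 172 \cdot 334 = 57448$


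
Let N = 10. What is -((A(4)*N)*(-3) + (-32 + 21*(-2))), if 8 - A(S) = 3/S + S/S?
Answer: 523/2 ≈ 261.50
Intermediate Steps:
A(S) = 7 - 3/S (A(S) = 8 - (3/S + S/S) = 8 - (3/S + 1) = 8 - (1 + 3/S) = 8 + (-1 - 3/S) = 7 - 3/S)
-((A(4)*N)*(-3) + (-32 + 21*(-2))) = -(((7 - 3/4)*10)*(-3) + (-32 + 21*(-2))) = -(((7 - 3*1/4)*10)*(-3) + (-32 - 42)) = -(((7 - 3/4)*10)*(-3) - 74) = -(((25/4)*10)*(-3) - 74) = -((125/2)*(-3) - 74) = -(-375/2 - 74) = -1*(-523/2) = 523/2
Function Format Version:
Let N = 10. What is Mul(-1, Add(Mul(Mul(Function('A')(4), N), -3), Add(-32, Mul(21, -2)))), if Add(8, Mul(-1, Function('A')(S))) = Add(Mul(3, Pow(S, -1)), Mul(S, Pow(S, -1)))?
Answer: Rational(523, 2) ≈ 261.50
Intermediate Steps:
Function('A')(S) = Add(7, Mul(-3, Pow(S, -1))) (Function('A')(S) = Add(8, Mul(-1, Add(Mul(3, Pow(S, -1)), Mul(S, Pow(S, -1))))) = Add(8, Mul(-1, Add(Mul(3, Pow(S, -1)), 1))) = Add(8, Mul(-1, Add(1, Mul(3, Pow(S, -1))))) = Add(8, Add(-1, Mul(-3, Pow(S, -1)))) = Add(7, Mul(-3, Pow(S, -1))))
Mul(-1, Add(Mul(Mul(Function('A')(4), N), -3), Add(-32, Mul(21, -2)))) = Mul(-1, Add(Mul(Mul(Add(7, Mul(-3, Pow(4, -1))), 10), -3), Add(-32, Mul(21, -2)))) = Mul(-1, Add(Mul(Mul(Add(7, Mul(-3, Rational(1, 4))), 10), -3), Add(-32, -42))) = Mul(-1, Add(Mul(Mul(Add(7, Rational(-3, 4)), 10), -3), -74)) = Mul(-1, Add(Mul(Mul(Rational(25, 4), 10), -3), -74)) = Mul(-1, Add(Mul(Rational(125, 2), -3), -74)) = Mul(-1, Add(Rational(-375, 2), -74)) = Mul(-1, Rational(-523, 2)) = Rational(523, 2)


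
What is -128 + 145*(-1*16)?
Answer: -2448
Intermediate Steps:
-128 + 145*(-1*16) = -128 + 145*(-16) = -128 - 2320 = -2448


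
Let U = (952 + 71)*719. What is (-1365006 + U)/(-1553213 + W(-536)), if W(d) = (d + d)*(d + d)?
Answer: 629469/404029 ≈ 1.5580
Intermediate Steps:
W(d) = 4*d² (W(d) = (2*d)*(2*d) = 4*d²)
U = 735537 (U = 1023*719 = 735537)
(-1365006 + U)/(-1553213 + W(-536)) = (-1365006 + 735537)/(-1553213 + 4*(-536)²) = -629469/(-1553213 + 4*287296) = -629469/(-1553213 + 1149184) = -629469/(-404029) = -629469*(-1/404029) = 629469/404029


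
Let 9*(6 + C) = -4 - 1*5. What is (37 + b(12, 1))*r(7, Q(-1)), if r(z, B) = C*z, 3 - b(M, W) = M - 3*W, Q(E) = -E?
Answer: -1519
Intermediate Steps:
C = -7 (C = -6 + (-4 - 1*5)/9 = -6 + (-4 - 5)/9 = -6 + (1/9)*(-9) = -6 - 1 = -7)
b(M, W) = 3 - M + 3*W (b(M, W) = 3 - (M - 3*W) = 3 + (-M + 3*W) = 3 - M + 3*W)
r(z, B) = -7*z
(37 + b(12, 1))*r(7, Q(-1)) = (37 + (3 - 1*12 + 3*1))*(-7*7) = (37 + (3 - 12 + 3))*(-49) = (37 - 6)*(-49) = 31*(-49) = -1519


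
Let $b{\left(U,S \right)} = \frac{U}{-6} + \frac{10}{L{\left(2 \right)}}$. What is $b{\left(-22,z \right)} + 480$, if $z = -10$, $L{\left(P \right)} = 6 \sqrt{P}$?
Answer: $\frac{1451}{3} + \frac{5 \sqrt{2}}{6} \approx 484.85$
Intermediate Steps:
$b{\left(U,S \right)} = - \frac{U}{6} + \frac{5 \sqrt{2}}{6}$ ($b{\left(U,S \right)} = \frac{U}{-6} + \frac{10}{6 \sqrt{2}} = U \left(- \frac{1}{6}\right) + 10 \frac{\sqrt{2}}{12} = - \frac{U}{6} + \frac{5 \sqrt{2}}{6}$)
$b{\left(-22,z \right)} + 480 = \left(\left(- \frac{1}{6}\right) \left(-22\right) + \frac{5 \sqrt{2}}{6}\right) + 480 = \left(\frac{11}{3} + \frac{5 \sqrt{2}}{6}\right) + 480 = \frac{1451}{3} + \frac{5 \sqrt{2}}{6}$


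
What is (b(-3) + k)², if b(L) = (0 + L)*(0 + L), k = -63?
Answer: 2916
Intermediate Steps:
b(L) = L² (b(L) = L*L = L²)
(b(-3) + k)² = ((-3)² - 63)² = (9 - 63)² = (-54)² = 2916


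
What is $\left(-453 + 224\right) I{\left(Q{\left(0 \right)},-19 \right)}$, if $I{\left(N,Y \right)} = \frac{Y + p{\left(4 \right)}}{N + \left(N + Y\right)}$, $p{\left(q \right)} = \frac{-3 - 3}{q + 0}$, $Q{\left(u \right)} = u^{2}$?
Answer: $- \frac{9389}{38} \approx -247.08$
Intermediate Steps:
$p{\left(q \right)} = - \frac{6}{q}$
$I{\left(N,Y \right)} = \frac{- \frac{3}{2} + Y}{Y + 2 N}$ ($I{\left(N,Y \right)} = \frac{Y - \frac{6}{4}}{N + \left(N + Y\right)} = \frac{Y - \frac{3}{2}}{Y + 2 N} = \frac{- \frac{3}{2} + Y}{Y + 2 N}$)
$\left(-453 + 224\right) I{\left(Q{\left(0 \right)},-19 \right)} = \left(-453 + 224\right) \frac{- \frac{3}{2} - 19}{-19 + 2 \cdot 0^{2}} = - 229 \frac{1}{-19 + 2 \cdot 0} \left(- \frac{41}{2}\right) = - 229 \frac{1}{-19 + 0} \left(- \frac{41}{2}\right) = - 229 \frac{1}{-19} \left(- \frac{41}{2}\right) = - 229 \left(\left(- \frac{1}{19}\right) \left(- \frac{41}{2}\right)\right) = \left(-229\right) \frac{41}{38} = - \frac{9389}{38}$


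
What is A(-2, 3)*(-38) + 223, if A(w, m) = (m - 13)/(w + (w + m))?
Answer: -157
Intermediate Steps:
A(w, m) = (-13 + m)/(m + 2*w) (A(w, m) = (-13 + m)/(w + (m + w)) = (-13 + m)/(m + 2*w))
A(-2, 3)*(-38) + 223 = ((-13 + 3)/(3 + 2*(-2)))*(-38) + 223 = (-10/(3 - 4))*(-38) + 223 = (-10/(-1))*(-38) + 223 = -1*(-10)*(-38) + 223 = 10*(-38) + 223 = -380 + 223 = -157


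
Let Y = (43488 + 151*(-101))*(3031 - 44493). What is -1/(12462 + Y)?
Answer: 1/1170750032 ≈ 8.5415e-10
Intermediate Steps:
Y = -1170762494 (Y = (43488 - 15251)*(-41462) = 28237*(-41462) = -1170762494)
-1/(12462 + Y) = -1/(12462 - 1170762494) = -1/(-1170750032) = -1*(-1/1170750032) = 1/1170750032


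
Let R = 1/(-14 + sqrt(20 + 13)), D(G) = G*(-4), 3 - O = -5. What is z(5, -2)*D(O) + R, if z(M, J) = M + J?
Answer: -15662/163 - sqrt(33)/163 ≈ -96.121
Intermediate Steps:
O = 8 (O = 3 - 1*(-5) = 3 + 5 = 8)
D(G) = -4*G
z(M, J) = J + M
R = 1/(-14 + sqrt(33)) ≈ -0.12113
z(5, -2)*D(O) + R = (-2 + 5)*(-4*8) + (-14/163 - sqrt(33)/163) = 3*(-32) + (-14/163 - sqrt(33)/163) = -96 + (-14/163 - sqrt(33)/163) = -15662/163 - sqrt(33)/163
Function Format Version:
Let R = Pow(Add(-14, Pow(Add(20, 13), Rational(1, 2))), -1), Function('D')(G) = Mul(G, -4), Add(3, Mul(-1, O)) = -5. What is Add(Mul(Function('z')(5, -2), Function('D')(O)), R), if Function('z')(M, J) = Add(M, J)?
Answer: Add(Rational(-15662, 163), Mul(Rational(-1, 163), Pow(33, Rational(1, 2)))) ≈ -96.121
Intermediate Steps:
O = 8 (O = Add(3, Mul(-1, -5)) = Add(3, 5) = 8)
Function('D')(G) = Mul(-4, G)
Function('z')(M, J) = Add(J, M)
R = Pow(Add(-14, Pow(33, Rational(1, 2))), -1) ≈ -0.12113
Add(Mul(Function('z')(5, -2), Function('D')(O)), R) = Add(Mul(Add(-2, 5), Mul(-4, 8)), Add(Rational(-14, 163), Mul(Rational(-1, 163), Pow(33, Rational(1, 2))))) = Add(Mul(3, -32), Add(Rational(-14, 163), Mul(Rational(-1, 163), Pow(33, Rational(1, 2))))) = Add(-96, Add(Rational(-14, 163), Mul(Rational(-1, 163), Pow(33, Rational(1, 2))))) = Add(Rational(-15662, 163), Mul(Rational(-1, 163), Pow(33, Rational(1, 2))))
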